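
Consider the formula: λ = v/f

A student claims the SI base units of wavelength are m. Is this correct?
Units of each symbol in λ = v/f:
  v (wave speed): m/s
  f (frequency): 1/s  → in the denominator, contributes s

Multiplying the contributions: [m/s] · [s]
Adding exponents of each base unit: m: 1
SI base units of wavelength: m

The claimed units m match the derived units, so the claim is correct.

Answer: Yes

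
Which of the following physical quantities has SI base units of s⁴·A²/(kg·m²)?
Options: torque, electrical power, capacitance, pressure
Checking the SI base units of each option:
  torque (τ = Fr): kg·m²/s²  ✗
  electrical power (P = IV): kg·m²/s³  ✗
  capacitance (C = Q/V): s⁴·A²/(kg·m²)  ✓ matches
  pressure (P = F/A): kg/(m·s²)  ✗

Only capacitance has units s⁴·A²/(kg·m²).

Answer: capacitance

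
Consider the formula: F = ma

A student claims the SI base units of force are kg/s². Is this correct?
Units of each symbol in F = ma:
  m (mass): kg
  a (acceleration): m/s²

Multiplying the contributions: [kg] · [m/s²]
Adding exponents of each base unit: kg: 1, m: 1, s: -2
SI base units of force: kg·m/s²

The claimed units kg/s² (exponents kg: 1, s: -2) do not match the derived units kg·m/s² (exponents kg: 1, m: 1, s: -2), so the claim is incorrect.

Answer: No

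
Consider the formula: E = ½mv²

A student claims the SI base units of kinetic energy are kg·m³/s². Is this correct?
Units of each symbol in E = ½mv²:
  m (mass): kg
  v (speed): m/s  → to the power 2, contributes m²/s²
  The factor ½ is dimensionless.

Multiplying the contributions: [kg] · [m²/s²]
Adding exponents of each base unit: kg: 1, m: 2, s: -2
SI base units of kinetic energy: kg·m²/s²

The claimed units kg·m³/s² (exponents kg: 1, m: 3, s: -2) do not match the derived units kg·m²/s² (exponents kg: 1, m: 2, s: -2), so the claim is incorrect.

Answer: No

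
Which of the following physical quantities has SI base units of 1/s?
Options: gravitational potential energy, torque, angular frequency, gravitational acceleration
Checking the SI base units of each option:
  gravitational potential energy (U = -GMm/r): kg·m²/s²  ✗
  torque (τ = Fr): kg·m²/s²  ✗
  angular frequency (ω = 2πf): 1/s  ✓ matches
  gravitational acceleration (g = GM/r²): m/s²  ✗

Only angular frequency has units 1/s.

Answer: angular frequency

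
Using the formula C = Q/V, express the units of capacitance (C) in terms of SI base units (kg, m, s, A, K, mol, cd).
Units of each symbol in C = Q/V:
  Q (charge, in coulombs): s·A
  V (voltage, in volts): kg·m²/(s³·A)  → in the denominator, contributes s³·A/(kg·m²)

Multiplying the contributions: [s·A] · [s³·A/(kg·m²)]
Adding exponents of each base unit: kg: -1, m: -2, s: 4, A: 2
SI base units of capacitance: s⁴·A²/(kg·m²)

Answer: s⁴·A²/(kg·m²)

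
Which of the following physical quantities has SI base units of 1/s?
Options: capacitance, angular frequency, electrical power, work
Checking the SI base units of each option:
  capacitance (C = Q/V): s⁴·A²/(kg·m²)  ✗
  angular frequency (ω = 2πf): 1/s  ✓ matches
  electrical power (P = IV): kg·m²/s³  ✗
  work (W = Fd): kg·m²/s²  ✗

Only angular frequency has units 1/s.

Answer: angular frequency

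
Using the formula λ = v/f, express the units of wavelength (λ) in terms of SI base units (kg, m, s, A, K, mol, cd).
Units of each symbol in λ = v/f:
  v (wave speed): m/s
  f (frequency): 1/s  → in the denominator, contributes s

Multiplying the contributions: [m/s] · [s]
Adding exponents of each base unit: m: 1
SI base units of wavelength: m

Answer: m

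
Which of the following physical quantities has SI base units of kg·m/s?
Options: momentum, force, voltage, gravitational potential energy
Checking the SI base units of each option:
  momentum (p = mv): kg·m/s  ✓ matches
  force (F = ma): kg·m/s²  ✗
  voltage (V = IR): kg·m²/(s³·A)  ✗
  gravitational potential energy (U = -GMm/r): kg·m²/s²  ✗

Only momentum has units kg·m/s.

Answer: momentum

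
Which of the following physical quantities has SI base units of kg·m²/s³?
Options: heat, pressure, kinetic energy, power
Checking the SI base units of each option:
  heat (Q = mcΔT): kg·m²/s²  ✗
  pressure (P = F/A): kg/(m·s²)  ✗
  kinetic energy (E = ½mv²): kg·m²/s²  ✗
  power (P = W/t): kg·m²/s³  ✓ matches

Only power has units kg·m²/s³.

Answer: power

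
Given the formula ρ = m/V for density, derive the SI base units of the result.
Units of each symbol in ρ = m/V:
  m (mass): kg
  V (volume): m³  → in the denominator, contributes 1/m³

Multiplying the contributions: [kg] · [1/m³]
Adding exponents of each base unit: kg: 1, m: -3
SI base units of density: kg/m³

Answer: kg/m³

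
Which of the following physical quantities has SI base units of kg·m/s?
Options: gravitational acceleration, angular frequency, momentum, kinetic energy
Checking the SI base units of each option:
  gravitational acceleration (g = GM/r²): m/s²  ✗
  angular frequency (ω = 2πf): 1/s  ✗
  momentum (p = mv): kg·m/s  ✓ matches
  kinetic energy (E = ½mv²): kg·m²/s²  ✗

Only momentum has units kg·m/s.

Answer: momentum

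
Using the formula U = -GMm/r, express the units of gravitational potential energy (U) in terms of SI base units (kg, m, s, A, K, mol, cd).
Units of each symbol in U = -GMm/r:
  G (gravitational constant): m³/(kg·s²)
  M (mass): kg
  m (mass): kg
  r (distance): m  → in the denominator, contributes 1/m
  The minus sign does not affect the units.

Multiplying the contributions: [m³/(kg·s²)] · [kg] · [kg] · [1/m]
Adding exponents of each base unit: kg: 1, m: 2, s: -2
SI base units of gravitational potential energy: kg·m²/s²

Answer: kg·m²/s²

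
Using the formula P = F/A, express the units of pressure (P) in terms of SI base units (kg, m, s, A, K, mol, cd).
Units of each symbol in P = F/A:
  F (force): kg·m/s²
  A (area): m²  → in the denominator, contributes 1/m²

Multiplying the contributions: [kg·m/s²] · [1/m²]
Adding exponents of each base unit: kg: 1, m: -1, s: -2
SI base units of pressure: kg/(m·s²)

Answer: kg/(m·s²)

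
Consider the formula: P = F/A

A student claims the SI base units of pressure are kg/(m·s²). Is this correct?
Units of each symbol in P = F/A:
  F (force): kg·m/s²
  A (area): m²  → in the denominator, contributes 1/m²

Multiplying the contributions: [kg·m/s²] · [1/m²]
Adding exponents of each base unit: kg: 1, m: -1, s: -2
SI base units of pressure: kg/(m·s²)

The claimed units kg/(m·s²) match the derived units, so the claim is correct.

Answer: Yes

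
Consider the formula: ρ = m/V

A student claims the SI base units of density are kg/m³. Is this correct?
Units of each symbol in ρ = m/V:
  m (mass): kg
  V (volume): m³  → in the denominator, contributes 1/m³

Multiplying the contributions: [kg] · [1/m³]
Adding exponents of each base unit: kg: 1, m: -3
SI base units of density: kg/m³

The claimed units kg/m³ match the derived units, so the claim is correct.

Answer: Yes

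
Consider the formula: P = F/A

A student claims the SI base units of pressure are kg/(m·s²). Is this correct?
Units of each symbol in P = F/A:
  F (force): kg·m/s²
  A (area): m²  → in the denominator, contributes 1/m²

Multiplying the contributions: [kg·m/s²] · [1/m²]
Adding exponents of each base unit: kg: 1, m: -1, s: -2
SI base units of pressure: kg/(m·s²)

The claimed units kg/(m·s²) match the derived units, so the claim is correct.

Answer: Yes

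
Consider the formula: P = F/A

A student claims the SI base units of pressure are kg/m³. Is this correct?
Units of each symbol in P = F/A:
  F (force): kg·m/s²
  A (area): m²  → in the denominator, contributes 1/m²

Multiplying the contributions: [kg·m/s²] · [1/m²]
Adding exponents of each base unit: kg: 1, m: -1, s: -2
SI base units of pressure: kg/(m·s²)

The claimed units kg/m³ (exponents kg: 1, m: -3) do not match the derived units kg/(m·s²) (exponents kg: 1, m: -1, s: -2), so the claim is incorrect.

Answer: No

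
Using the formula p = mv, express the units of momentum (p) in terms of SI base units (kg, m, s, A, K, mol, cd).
Units of each symbol in p = mv:
  m (mass): kg
  v (velocity): m/s

Multiplying the contributions: [kg] · [m/s]
Adding exponents of each base unit: kg: 1, m: 1, s: -1
SI base units of momentum: kg·m/s

Answer: kg·m/s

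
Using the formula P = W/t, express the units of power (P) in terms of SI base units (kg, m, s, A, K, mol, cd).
Units of each symbol in P = W/t:
  W (work): kg·m²/s²
  t (time): s  → in the denominator, contributes 1/s

Multiplying the contributions: [kg·m²/s²] · [1/s]
Adding exponents of each base unit: kg: 1, m: 2, s: -3
SI base units of power: kg·m²/s³

Answer: kg·m²/s³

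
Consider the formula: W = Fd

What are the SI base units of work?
Units of each symbol in W = Fd:
  F (force): kg·m/s²
  d (displacement): m

Multiplying the contributions: [kg·m/s²] · [m]
Adding exponents of each base unit: kg: 1, m: 2, s: -2
SI base units of work: kg·m²/s²

Answer: kg·m²/s²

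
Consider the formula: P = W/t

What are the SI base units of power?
Units of each symbol in P = W/t:
  W (work): kg·m²/s²
  t (time): s  → in the denominator, contributes 1/s

Multiplying the contributions: [kg·m²/s²] · [1/s]
Adding exponents of each base unit: kg: 1, m: 2, s: -3
SI base units of power: kg·m²/s³

Answer: kg·m²/s³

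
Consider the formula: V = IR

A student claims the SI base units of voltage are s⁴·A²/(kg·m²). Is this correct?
Units of each symbol in V = IR:
  I (current): A
  R (resistance, in ohms): kg·m²/(s³·A²)

Multiplying the contributions: [A] · [kg·m²/(s³·A²)]
Adding exponents of each base unit: kg: 1, m: 2, s: -3, A: -1
SI base units of voltage: kg·m²/(s³·A)

The claimed units s⁴·A²/(kg·m²) (exponents kg: -1, m: -2, s: 4, A: 2) do not match the derived units kg·m²/(s³·A) (exponents kg: 1, m: 2, s: -3, A: -1), so the claim is incorrect.

Answer: No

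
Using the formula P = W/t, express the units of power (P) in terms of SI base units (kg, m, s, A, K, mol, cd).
Units of each symbol in P = W/t:
  W (work): kg·m²/s²
  t (time): s  → in the denominator, contributes 1/s

Multiplying the contributions: [kg·m²/s²] · [1/s]
Adding exponents of each base unit: kg: 1, m: 2, s: -3
SI base units of power: kg·m²/s³

Answer: kg·m²/s³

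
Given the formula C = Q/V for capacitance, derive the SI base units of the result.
Units of each symbol in C = Q/V:
  Q (charge, in coulombs): s·A
  V (voltage, in volts): kg·m²/(s³·A)  → in the denominator, contributes s³·A/(kg·m²)

Multiplying the contributions: [s·A] · [s³·A/(kg·m²)]
Adding exponents of each base unit: kg: -1, m: -2, s: 4, A: 2
SI base units of capacitance: s⁴·A²/(kg·m²)

Answer: s⁴·A²/(kg·m²)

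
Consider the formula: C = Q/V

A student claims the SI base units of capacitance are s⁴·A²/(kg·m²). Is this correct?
Units of each symbol in C = Q/V:
  Q (charge, in coulombs): s·A
  V (voltage, in volts): kg·m²/(s³·A)  → in the denominator, contributes s³·A/(kg·m²)

Multiplying the contributions: [s·A] · [s³·A/(kg·m²)]
Adding exponents of each base unit: kg: -1, m: -2, s: 4, A: 2
SI base units of capacitance: s⁴·A²/(kg·m²)

The claimed units s⁴·A²/(kg·m²) match the derived units, so the claim is correct.

Answer: Yes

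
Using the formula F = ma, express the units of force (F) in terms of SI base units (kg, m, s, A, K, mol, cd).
Units of each symbol in F = ma:
  m (mass): kg
  a (acceleration): m/s²

Multiplying the contributions: [kg] · [m/s²]
Adding exponents of each base unit: kg: 1, m: 1, s: -2
SI base units of force: kg·m/s²

Answer: kg·m/s²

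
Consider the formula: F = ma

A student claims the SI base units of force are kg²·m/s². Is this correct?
Units of each symbol in F = ma:
  m (mass): kg
  a (acceleration): m/s²

Multiplying the contributions: [kg] · [m/s²]
Adding exponents of each base unit: kg: 1, m: 1, s: -2
SI base units of force: kg·m/s²

The claimed units kg²·m/s² (exponents kg: 2, m: 1, s: -2) do not match the derived units kg·m/s² (exponents kg: 1, m: 1, s: -2), so the claim is incorrect.

Answer: No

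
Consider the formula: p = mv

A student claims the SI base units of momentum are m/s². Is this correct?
Units of each symbol in p = mv:
  m (mass): kg
  v (velocity): m/s

Multiplying the contributions: [kg] · [m/s]
Adding exponents of each base unit: kg: 1, m: 1, s: -1
SI base units of momentum: kg·m/s

The claimed units m/s² (exponents m: 1, s: -2) do not match the derived units kg·m/s (exponents kg: 1, m: 1, s: -1), so the claim is incorrect.

Answer: No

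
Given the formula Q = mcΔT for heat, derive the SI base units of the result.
Units of each symbol in Q = mcΔT:
  m (mass): kg
  c (specific heat capacity, in J/(kg·K)): m²/(s²·K)
  ΔT (temperature change): K

Multiplying the contributions: [kg] · [m²/(s²·K)] · [K]
Adding exponents of each base unit: kg: 1, m: 2, s: -2
SI base units of heat: kg·m²/s²

Answer: kg·m²/s²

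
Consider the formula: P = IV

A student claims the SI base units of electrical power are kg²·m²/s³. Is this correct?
Units of each symbol in P = IV:
  I (current): A
  V (voltage, in volts): kg·m²/(s³·A)

Multiplying the contributions: [A] · [kg·m²/(s³·A)]
Adding exponents of each base unit: kg: 1, m: 2, s: -3
SI base units of electrical power: kg·m²/s³

The claimed units kg²·m²/s³ (exponents kg: 2, m: 2, s: -3) do not match the derived units kg·m²/s³ (exponents kg: 1, m: 2, s: -3), so the claim is incorrect.

Answer: No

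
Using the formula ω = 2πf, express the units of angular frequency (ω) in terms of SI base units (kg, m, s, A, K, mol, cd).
Units of each symbol in ω = 2πf:
  f (frequency): 1/s
  The factor 2π is dimensionless.

Multiplying the contributions: [1/s]
Adding exponents of each base unit: s: -1
SI base units of angular frequency: 1/s

Answer: 1/s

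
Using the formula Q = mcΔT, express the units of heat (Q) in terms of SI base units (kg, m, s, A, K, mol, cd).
Units of each symbol in Q = mcΔT:
  m (mass): kg
  c (specific heat capacity, in J/(kg·K)): m²/(s²·K)
  ΔT (temperature change): K

Multiplying the contributions: [kg] · [m²/(s²·K)] · [K]
Adding exponents of each base unit: kg: 1, m: 2, s: -2
SI base units of heat: kg·m²/s²

Answer: kg·m²/s²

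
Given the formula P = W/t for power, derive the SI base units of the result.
Units of each symbol in P = W/t:
  W (work): kg·m²/s²
  t (time): s  → in the denominator, contributes 1/s

Multiplying the contributions: [kg·m²/s²] · [1/s]
Adding exponents of each base unit: kg: 1, m: 2, s: -3
SI base units of power: kg·m²/s³

Answer: kg·m²/s³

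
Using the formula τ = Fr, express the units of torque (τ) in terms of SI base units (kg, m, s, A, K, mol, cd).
Units of each symbol in τ = Fr:
  F (force): kg·m/s²
  r (lever arm): m

Multiplying the contributions: [kg·m/s²] · [m]
Adding exponents of each base unit: kg: 1, m: 2, s: -2
SI base units of torque: kg·m²/s²

Answer: kg·m²/s²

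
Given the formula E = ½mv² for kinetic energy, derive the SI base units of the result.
Units of each symbol in E = ½mv²:
  m (mass): kg
  v (speed): m/s  → to the power 2, contributes m²/s²
  The factor ½ is dimensionless.

Multiplying the contributions: [kg] · [m²/s²]
Adding exponents of each base unit: kg: 1, m: 2, s: -2
SI base units of kinetic energy: kg·m²/s²

Answer: kg·m²/s²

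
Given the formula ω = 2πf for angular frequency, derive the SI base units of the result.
Units of each symbol in ω = 2πf:
  f (frequency): 1/s
  The factor 2π is dimensionless.

Multiplying the contributions: [1/s]
Adding exponents of each base unit: s: -1
SI base units of angular frequency: 1/s

Answer: 1/s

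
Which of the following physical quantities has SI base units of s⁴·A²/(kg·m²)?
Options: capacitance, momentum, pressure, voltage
Checking the SI base units of each option:
  capacitance (C = Q/V): s⁴·A²/(kg·m²)  ✓ matches
  momentum (p = mv): kg·m/s  ✗
  pressure (P = F/A): kg/(m·s²)  ✗
  voltage (V = IR): kg·m²/(s³·A)  ✗

Only capacitance has units s⁴·A²/(kg·m²).

Answer: capacitance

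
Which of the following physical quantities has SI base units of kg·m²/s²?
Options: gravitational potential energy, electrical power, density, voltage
Checking the SI base units of each option:
  gravitational potential energy (U = -GMm/r): kg·m²/s²  ✓ matches
  electrical power (P = IV): kg·m²/s³  ✗
  density (ρ = m/V): kg/m³  ✗
  voltage (V = IR): kg·m²/(s³·A)  ✗

Only gravitational potential energy has units kg·m²/s².

Answer: gravitational potential energy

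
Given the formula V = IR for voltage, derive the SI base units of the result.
Units of each symbol in V = IR:
  I (current): A
  R (resistance, in ohms): kg·m²/(s³·A²)

Multiplying the contributions: [A] · [kg·m²/(s³·A²)]
Adding exponents of each base unit: kg: 1, m: 2, s: -3, A: -1
SI base units of voltage: kg·m²/(s³·A)

Answer: kg·m²/(s³·A)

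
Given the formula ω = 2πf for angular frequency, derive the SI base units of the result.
Units of each symbol in ω = 2πf:
  f (frequency): 1/s
  The factor 2π is dimensionless.

Multiplying the contributions: [1/s]
Adding exponents of each base unit: s: -1
SI base units of angular frequency: 1/s

Answer: 1/s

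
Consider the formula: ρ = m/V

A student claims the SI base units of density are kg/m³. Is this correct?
Units of each symbol in ρ = m/V:
  m (mass): kg
  V (volume): m³  → in the denominator, contributes 1/m³

Multiplying the contributions: [kg] · [1/m³]
Adding exponents of each base unit: kg: 1, m: -3
SI base units of density: kg/m³

The claimed units kg/m³ match the derived units, so the claim is correct.

Answer: Yes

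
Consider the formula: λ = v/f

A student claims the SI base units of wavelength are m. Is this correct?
Units of each symbol in λ = v/f:
  v (wave speed): m/s
  f (frequency): 1/s  → in the denominator, contributes s

Multiplying the contributions: [m/s] · [s]
Adding exponents of each base unit: m: 1
SI base units of wavelength: m

The claimed units m match the derived units, so the claim is correct.

Answer: Yes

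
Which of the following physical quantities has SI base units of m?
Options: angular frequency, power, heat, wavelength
Checking the SI base units of each option:
  angular frequency (ω = 2πf): 1/s  ✗
  power (P = W/t): kg·m²/s³  ✗
  heat (Q = mcΔT): kg·m²/s²  ✗
  wavelength (λ = v/f): m  ✓ matches

Only wavelength has units m.

Answer: wavelength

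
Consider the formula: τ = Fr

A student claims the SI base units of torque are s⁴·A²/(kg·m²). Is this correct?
Units of each symbol in τ = Fr:
  F (force): kg·m/s²
  r (lever arm): m

Multiplying the contributions: [kg·m/s²] · [m]
Adding exponents of each base unit: kg: 1, m: 2, s: -2
SI base units of torque: kg·m²/s²

The claimed units s⁴·A²/(kg·m²) (exponents kg: -1, m: -2, s: 4, A: 2) do not match the derived units kg·m²/s² (exponents kg: 1, m: 2, s: -2), so the claim is incorrect.

Answer: No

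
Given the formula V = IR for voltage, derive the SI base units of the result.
Units of each symbol in V = IR:
  I (current): A
  R (resistance, in ohms): kg·m²/(s³·A²)

Multiplying the contributions: [A] · [kg·m²/(s³·A²)]
Adding exponents of each base unit: kg: 1, m: 2, s: -3, A: -1
SI base units of voltage: kg·m²/(s³·A)

Answer: kg·m²/(s³·A)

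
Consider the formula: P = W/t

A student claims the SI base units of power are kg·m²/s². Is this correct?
Units of each symbol in P = W/t:
  W (work): kg·m²/s²
  t (time): s  → in the denominator, contributes 1/s

Multiplying the contributions: [kg·m²/s²] · [1/s]
Adding exponents of each base unit: kg: 1, m: 2, s: -3
SI base units of power: kg·m²/s³

The claimed units kg·m²/s² (exponents kg: 1, m: 2, s: -2) do not match the derived units kg·m²/s³ (exponents kg: 1, m: 2, s: -3), so the claim is incorrect.

Answer: No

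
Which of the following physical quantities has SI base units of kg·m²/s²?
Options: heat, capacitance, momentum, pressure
Checking the SI base units of each option:
  heat (Q = mcΔT): kg·m²/s²  ✓ matches
  capacitance (C = Q/V): s⁴·A²/(kg·m²)  ✗
  momentum (p = mv): kg·m/s  ✗
  pressure (P = F/A): kg/(m·s²)  ✗

Only heat has units kg·m²/s².

Answer: heat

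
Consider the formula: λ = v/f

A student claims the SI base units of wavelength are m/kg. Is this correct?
Units of each symbol in λ = v/f:
  v (wave speed): m/s
  f (frequency): 1/s  → in the denominator, contributes s

Multiplying the contributions: [m/s] · [s]
Adding exponents of each base unit: m: 1
SI base units of wavelength: m

The claimed units m/kg (exponents kg: -1, m: 1) do not match the derived units m (exponents m: 1), so the claim is incorrect.

Answer: No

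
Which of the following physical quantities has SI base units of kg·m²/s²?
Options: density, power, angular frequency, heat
Checking the SI base units of each option:
  density (ρ = m/V): kg/m³  ✗
  power (P = W/t): kg·m²/s³  ✗
  angular frequency (ω = 2πf): 1/s  ✗
  heat (Q = mcΔT): kg·m²/s²  ✓ matches

Only heat has units kg·m²/s².

Answer: heat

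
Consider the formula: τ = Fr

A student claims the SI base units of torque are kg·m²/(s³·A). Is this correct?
Units of each symbol in τ = Fr:
  F (force): kg·m/s²
  r (lever arm): m

Multiplying the contributions: [kg·m/s²] · [m]
Adding exponents of each base unit: kg: 1, m: 2, s: -2
SI base units of torque: kg·m²/s²

The claimed units kg·m²/(s³·A) (exponents kg: 1, m: 2, s: -3, A: -1) do not match the derived units kg·m²/s² (exponents kg: 1, m: 2, s: -2), so the claim is incorrect.

Answer: No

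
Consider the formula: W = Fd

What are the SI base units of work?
Units of each symbol in W = Fd:
  F (force): kg·m/s²
  d (displacement): m

Multiplying the contributions: [kg·m/s²] · [m]
Adding exponents of each base unit: kg: 1, m: 2, s: -2
SI base units of work: kg·m²/s²

Answer: kg·m²/s²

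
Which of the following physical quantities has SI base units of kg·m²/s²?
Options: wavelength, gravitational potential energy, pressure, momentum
Checking the SI base units of each option:
  wavelength (λ = v/f): m  ✗
  gravitational potential energy (U = -GMm/r): kg·m²/s²  ✓ matches
  pressure (P = F/A): kg/(m·s²)  ✗
  momentum (p = mv): kg·m/s  ✗

Only gravitational potential energy has units kg·m²/s².

Answer: gravitational potential energy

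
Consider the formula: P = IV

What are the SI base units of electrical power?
Units of each symbol in P = IV:
  I (current): A
  V (voltage, in volts): kg·m²/(s³·A)

Multiplying the contributions: [A] · [kg·m²/(s³·A)]
Adding exponents of each base unit: kg: 1, m: 2, s: -3
SI base units of electrical power: kg·m²/s³

Answer: kg·m²/s³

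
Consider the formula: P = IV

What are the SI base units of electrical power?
Units of each symbol in P = IV:
  I (current): A
  V (voltage, in volts): kg·m²/(s³·A)

Multiplying the contributions: [A] · [kg·m²/(s³·A)]
Adding exponents of each base unit: kg: 1, m: 2, s: -3
SI base units of electrical power: kg·m²/s³

Answer: kg·m²/s³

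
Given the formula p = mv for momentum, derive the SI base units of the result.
Units of each symbol in p = mv:
  m (mass): kg
  v (velocity): m/s

Multiplying the contributions: [kg] · [m/s]
Adding exponents of each base unit: kg: 1, m: 1, s: -1
SI base units of momentum: kg·m/s

Answer: kg·m/s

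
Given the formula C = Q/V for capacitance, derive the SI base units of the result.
Units of each symbol in C = Q/V:
  Q (charge, in coulombs): s·A
  V (voltage, in volts): kg·m²/(s³·A)  → in the denominator, contributes s³·A/(kg·m²)

Multiplying the contributions: [s·A] · [s³·A/(kg·m²)]
Adding exponents of each base unit: kg: -1, m: -2, s: 4, A: 2
SI base units of capacitance: s⁴·A²/(kg·m²)

Answer: s⁴·A²/(kg·m²)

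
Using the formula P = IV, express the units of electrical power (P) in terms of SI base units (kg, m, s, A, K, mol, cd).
Units of each symbol in P = IV:
  I (current): A
  V (voltage, in volts): kg·m²/(s³·A)

Multiplying the contributions: [A] · [kg·m²/(s³·A)]
Adding exponents of each base unit: kg: 1, m: 2, s: -3
SI base units of electrical power: kg·m²/s³

Answer: kg·m²/s³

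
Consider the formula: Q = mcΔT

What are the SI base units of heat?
Units of each symbol in Q = mcΔT:
  m (mass): kg
  c (specific heat capacity, in J/(kg·K)): m²/(s²·K)
  ΔT (temperature change): K

Multiplying the contributions: [kg] · [m²/(s²·K)] · [K]
Adding exponents of each base unit: kg: 1, m: 2, s: -2
SI base units of heat: kg·m²/s²

Answer: kg·m²/s²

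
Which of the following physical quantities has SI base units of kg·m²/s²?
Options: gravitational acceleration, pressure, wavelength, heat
Checking the SI base units of each option:
  gravitational acceleration (g = GM/r²): m/s²  ✗
  pressure (P = F/A): kg/(m·s²)  ✗
  wavelength (λ = v/f): m  ✗
  heat (Q = mcΔT): kg·m²/s²  ✓ matches

Only heat has units kg·m²/s².

Answer: heat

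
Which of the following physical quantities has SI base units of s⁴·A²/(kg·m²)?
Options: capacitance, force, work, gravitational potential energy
Checking the SI base units of each option:
  capacitance (C = Q/V): s⁴·A²/(kg·m²)  ✓ matches
  force (F = ma): kg·m/s²  ✗
  work (W = Fd): kg·m²/s²  ✗
  gravitational potential energy (U = -GMm/r): kg·m²/s²  ✗

Only capacitance has units s⁴·A²/(kg·m²).

Answer: capacitance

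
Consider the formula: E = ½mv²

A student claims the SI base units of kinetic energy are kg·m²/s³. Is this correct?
Units of each symbol in E = ½mv²:
  m (mass): kg
  v (speed): m/s  → to the power 2, contributes m²/s²
  The factor ½ is dimensionless.

Multiplying the contributions: [kg] · [m²/s²]
Adding exponents of each base unit: kg: 1, m: 2, s: -2
SI base units of kinetic energy: kg·m²/s²

The claimed units kg·m²/s³ (exponents kg: 1, m: 2, s: -3) do not match the derived units kg·m²/s² (exponents kg: 1, m: 2, s: -2), so the claim is incorrect.

Answer: No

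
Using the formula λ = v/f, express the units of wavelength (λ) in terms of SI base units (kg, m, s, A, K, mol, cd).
Units of each symbol in λ = v/f:
  v (wave speed): m/s
  f (frequency): 1/s  → in the denominator, contributes s

Multiplying the contributions: [m/s] · [s]
Adding exponents of each base unit: m: 1
SI base units of wavelength: m

Answer: m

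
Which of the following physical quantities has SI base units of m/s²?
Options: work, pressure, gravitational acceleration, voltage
Checking the SI base units of each option:
  work (W = Fd): kg·m²/s²  ✗
  pressure (P = F/A): kg/(m·s²)  ✗
  gravitational acceleration (g = GM/r²): m/s²  ✓ matches
  voltage (V = IR): kg·m²/(s³·A)  ✗

Only gravitational acceleration has units m/s².

Answer: gravitational acceleration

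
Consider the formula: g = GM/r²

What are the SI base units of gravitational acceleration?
Units of each symbol in g = GM/r²:
  G (gravitational constant): m³/(kg·s²)
  M (mass): kg
  r (distance): m  → to the power 2 in the denominator, contributes 1/m²

Multiplying the contributions: [m³/(kg·s²)] · [kg] · [1/m²]
Adding exponents of each base unit: m: 1, s: -2
SI base units of gravitational acceleration: m/s²

Answer: m/s²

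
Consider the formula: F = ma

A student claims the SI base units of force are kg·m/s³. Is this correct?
Units of each symbol in F = ma:
  m (mass): kg
  a (acceleration): m/s²

Multiplying the contributions: [kg] · [m/s²]
Adding exponents of each base unit: kg: 1, m: 1, s: -2
SI base units of force: kg·m/s²

The claimed units kg·m/s³ (exponents kg: 1, m: 1, s: -3) do not match the derived units kg·m/s² (exponents kg: 1, m: 1, s: -2), so the claim is incorrect.

Answer: No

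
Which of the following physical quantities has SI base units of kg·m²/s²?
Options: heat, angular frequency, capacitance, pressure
Checking the SI base units of each option:
  heat (Q = mcΔT): kg·m²/s²  ✓ matches
  angular frequency (ω = 2πf): 1/s  ✗
  capacitance (C = Q/V): s⁴·A²/(kg·m²)  ✗
  pressure (P = F/A): kg/(m·s²)  ✗

Only heat has units kg·m²/s².

Answer: heat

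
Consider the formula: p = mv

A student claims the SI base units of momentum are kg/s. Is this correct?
Units of each symbol in p = mv:
  m (mass): kg
  v (velocity): m/s

Multiplying the contributions: [kg] · [m/s]
Adding exponents of each base unit: kg: 1, m: 1, s: -1
SI base units of momentum: kg·m/s

The claimed units kg/s (exponents kg: 1, s: -1) do not match the derived units kg·m/s (exponents kg: 1, m: 1, s: -1), so the claim is incorrect.

Answer: No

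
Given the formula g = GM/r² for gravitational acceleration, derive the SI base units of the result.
Units of each symbol in g = GM/r²:
  G (gravitational constant): m³/(kg·s²)
  M (mass): kg
  r (distance): m  → to the power 2 in the denominator, contributes 1/m²

Multiplying the contributions: [m³/(kg·s²)] · [kg] · [1/m²]
Adding exponents of each base unit: m: 1, s: -2
SI base units of gravitational acceleration: m/s²

Answer: m/s²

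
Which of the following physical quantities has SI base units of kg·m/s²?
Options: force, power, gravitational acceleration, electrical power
Checking the SI base units of each option:
  force (F = ma): kg·m/s²  ✓ matches
  power (P = W/t): kg·m²/s³  ✗
  gravitational acceleration (g = GM/r²): m/s²  ✗
  electrical power (P = IV): kg·m²/s³  ✗

Only force has units kg·m/s².

Answer: force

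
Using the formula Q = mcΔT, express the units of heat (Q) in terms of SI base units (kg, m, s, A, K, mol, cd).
Units of each symbol in Q = mcΔT:
  m (mass): kg
  c (specific heat capacity, in J/(kg·K)): m²/(s²·K)
  ΔT (temperature change): K

Multiplying the contributions: [kg] · [m²/(s²·K)] · [K]
Adding exponents of each base unit: kg: 1, m: 2, s: -2
SI base units of heat: kg·m²/s²

Answer: kg·m²/s²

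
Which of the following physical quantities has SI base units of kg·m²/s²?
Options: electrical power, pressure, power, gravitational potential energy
Checking the SI base units of each option:
  electrical power (P = IV): kg·m²/s³  ✗
  pressure (P = F/A): kg/(m·s²)  ✗
  power (P = W/t): kg·m²/s³  ✗
  gravitational potential energy (U = -GMm/r): kg·m²/s²  ✓ matches

Only gravitational potential energy has units kg·m²/s².

Answer: gravitational potential energy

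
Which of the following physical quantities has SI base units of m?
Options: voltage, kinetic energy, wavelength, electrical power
Checking the SI base units of each option:
  voltage (V = IR): kg·m²/(s³·A)  ✗
  kinetic energy (E = ½mv²): kg·m²/s²  ✗
  wavelength (λ = v/f): m  ✓ matches
  electrical power (P = IV): kg·m²/s³  ✗

Only wavelength has units m.

Answer: wavelength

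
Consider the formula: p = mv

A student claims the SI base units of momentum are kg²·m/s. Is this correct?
Units of each symbol in p = mv:
  m (mass): kg
  v (velocity): m/s

Multiplying the contributions: [kg] · [m/s]
Adding exponents of each base unit: kg: 1, m: 1, s: -1
SI base units of momentum: kg·m/s

The claimed units kg²·m/s (exponents kg: 2, m: 1, s: -1) do not match the derived units kg·m/s (exponents kg: 1, m: 1, s: -1), so the claim is incorrect.

Answer: No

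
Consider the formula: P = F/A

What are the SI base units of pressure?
Units of each symbol in P = F/A:
  F (force): kg·m/s²
  A (area): m²  → in the denominator, contributes 1/m²

Multiplying the contributions: [kg·m/s²] · [1/m²]
Adding exponents of each base unit: kg: 1, m: -1, s: -2
SI base units of pressure: kg/(m·s²)

Answer: kg/(m·s²)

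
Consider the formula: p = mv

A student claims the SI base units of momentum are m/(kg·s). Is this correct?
Units of each symbol in p = mv:
  m (mass): kg
  v (velocity): m/s

Multiplying the contributions: [kg] · [m/s]
Adding exponents of each base unit: kg: 1, m: 1, s: -1
SI base units of momentum: kg·m/s

The claimed units m/(kg·s) (exponents kg: -1, m: 1, s: -1) do not match the derived units kg·m/s (exponents kg: 1, m: 1, s: -1), so the claim is incorrect.

Answer: No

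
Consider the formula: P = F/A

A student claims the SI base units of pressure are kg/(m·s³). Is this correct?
Units of each symbol in P = F/A:
  F (force): kg·m/s²
  A (area): m²  → in the denominator, contributes 1/m²

Multiplying the contributions: [kg·m/s²] · [1/m²]
Adding exponents of each base unit: kg: 1, m: -1, s: -2
SI base units of pressure: kg/(m·s²)

The claimed units kg/(m·s³) (exponents kg: 1, m: -1, s: -3) do not match the derived units kg/(m·s²) (exponents kg: 1, m: -1, s: -2), so the claim is incorrect.

Answer: No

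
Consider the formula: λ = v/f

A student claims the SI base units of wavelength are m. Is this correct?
Units of each symbol in λ = v/f:
  v (wave speed): m/s
  f (frequency): 1/s  → in the denominator, contributes s

Multiplying the contributions: [m/s] · [s]
Adding exponents of each base unit: m: 1
SI base units of wavelength: m

The claimed units m match the derived units, so the claim is correct.

Answer: Yes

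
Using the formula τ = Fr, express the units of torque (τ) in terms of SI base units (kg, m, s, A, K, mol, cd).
Units of each symbol in τ = Fr:
  F (force): kg·m/s²
  r (lever arm): m

Multiplying the contributions: [kg·m/s²] · [m]
Adding exponents of each base unit: kg: 1, m: 2, s: -2
SI base units of torque: kg·m²/s²

Answer: kg·m²/s²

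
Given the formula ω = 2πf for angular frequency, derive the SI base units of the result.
Units of each symbol in ω = 2πf:
  f (frequency): 1/s
  The factor 2π is dimensionless.

Multiplying the contributions: [1/s]
Adding exponents of each base unit: s: -1
SI base units of angular frequency: 1/s

Answer: 1/s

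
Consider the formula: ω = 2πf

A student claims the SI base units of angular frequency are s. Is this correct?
Units of each symbol in ω = 2πf:
  f (frequency): 1/s
  The factor 2π is dimensionless.

Multiplying the contributions: [1/s]
Adding exponents of each base unit: s: -1
SI base units of angular frequency: 1/s

The claimed units s (exponents s: 1) do not match the derived units 1/s (exponents s: -1), so the claim is incorrect.

Answer: No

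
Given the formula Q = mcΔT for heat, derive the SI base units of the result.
Units of each symbol in Q = mcΔT:
  m (mass): kg
  c (specific heat capacity, in J/(kg·K)): m²/(s²·K)
  ΔT (temperature change): K

Multiplying the contributions: [kg] · [m²/(s²·K)] · [K]
Adding exponents of each base unit: kg: 1, m: 2, s: -2
SI base units of heat: kg·m²/s²

Answer: kg·m²/s²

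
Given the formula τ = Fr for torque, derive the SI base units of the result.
Units of each symbol in τ = Fr:
  F (force): kg·m/s²
  r (lever arm): m

Multiplying the contributions: [kg·m/s²] · [m]
Adding exponents of each base unit: kg: 1, m: 2, s: -2
SI base units of torque: kg·m²/s²

Answer: kg·m²/s²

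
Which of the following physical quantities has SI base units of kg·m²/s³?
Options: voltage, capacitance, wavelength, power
Checking the SI base units of each option:
  voltage (V = IR): kg·m²/(s³·A)  ✗
  capacitance (C = Q/V): s⁴·A²/(kg·m²)  ✗
  wavelength (λ = v/f): m  ✗
  power (P = W/t): kg·m²/s³  ✓ matches

Only power has units kg·m²/s³.

Answer: power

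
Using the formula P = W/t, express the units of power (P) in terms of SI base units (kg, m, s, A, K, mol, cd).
Units of each symbol in P = W/t:
  W (work): kg·m²/s²
  t (time): s  → in the denominator, contributes 1/s

Multiplying the contributions: [kg·m²/s²] · [1/s]
Adding exponents of each base unit: kg: 1, m: 2, s: -3
SI base units of power: kg·m²/s³

Answer: kg·m²/s³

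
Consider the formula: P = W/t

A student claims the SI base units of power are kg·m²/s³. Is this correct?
Units of each symbol in P = W/t:
  W (work): kg·m²/s²
  t (time): s  → in the denominator, contributes 1/s

Multiplying the contributions: [kg·m²/s²] · [1/s]
Adding exponents of each base unit: kg: 1, m: 2, s: -3
SI base units of power: kg·m²/s³

The claimed units kg·m²/s³ match the derived units, so the claim is correct.

Answer: Yes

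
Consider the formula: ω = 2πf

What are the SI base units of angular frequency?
Units of each symbol in ω = 2πf:
  f (frequency): 1/s
  The factor 2π is dimensionless.

Multiplying the contributions: [1/s]
Adding exponents of each base unit: s: -1
SI base units of angular frequency: 1/s

Answer: 1/s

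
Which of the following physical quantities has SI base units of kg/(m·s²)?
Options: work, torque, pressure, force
Checking the SI base units of each option:
  work (W = Fd): kg·m²/s²  ✗
  torque (τ = Fr): kg·m²/s²  ✗
  pressure (P = F/A): kg/(m·s²)  ✓ matches
  force (F = ma): kg·m/s²  ✗

Only pressure has units kg/(m·s²).

Answer: pressure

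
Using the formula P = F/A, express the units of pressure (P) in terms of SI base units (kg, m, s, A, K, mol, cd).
Units of each symbol in P = F/A:
  F (force): kg·m/s²
  A (area): m²  → in the denominator, contributes 1/m²

Multiplying the contributions: [kg·m/s²] · [1/m²]
Adding exponents of each base unit: kg: 1, m: -1, s: -2
SI base units of pressure: kg/(m·s²)

Answer: kg/(m·s²)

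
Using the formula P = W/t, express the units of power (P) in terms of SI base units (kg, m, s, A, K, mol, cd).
Units of each symbol in P = W/t:
  W (work): kg·m²/s²
  t (time): s  → in the denominator, contributes 1/s

Multiplying the contributions: [kg·m²/s²] · [1/s]
Adding exponents of each base unit: kg: 1, m: 2, s: -3
SI base units of power: kg·m²/s³

Answer: kg·m²/s³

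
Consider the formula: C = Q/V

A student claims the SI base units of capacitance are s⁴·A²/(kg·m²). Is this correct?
Units of each symbol in C = Q/V:
  Q (charge, in coulombs): s·A
  V (voltage, in volts): kg·m²/(s³·A)  → in the denominator, contributes s³·A/(kg·m²)

Multiplying the contributions: [s·A] · [s³·A/(kg·m²)]
Adding exponents of each base unit: kg: -1, m: -2, s: 4, A: 2
SI base units of capacitance: s⁴·A²/(kg·m²)

The claimed units s⁴·A²/(kg·m²) match the derived units, so the claim is correct.

Answer: Yes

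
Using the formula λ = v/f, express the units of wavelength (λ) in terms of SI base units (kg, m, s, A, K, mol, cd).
Units of each symbol in λ = v/f:
  v (wave speed): m/s
  f (frequency): 1/s  → in the denominator, contributes s

Multiplying the contributions: [m/s] · [s]
Adding exponents of each base unit: m: 1
SI base units of wavelength: m

Answer: m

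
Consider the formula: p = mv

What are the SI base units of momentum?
Units of each symbol in p = mv:
  m (mass): kg
  v (velocity): m/s

Multiplying the contributions: [kg] · [m/s]
Adding exponents of each base unit: kg: 1, m: 1, s: -1
SI base units of momentum: kg·m/s

Answer: kg·m/s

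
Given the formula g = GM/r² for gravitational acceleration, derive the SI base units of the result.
Units of each symbol in g = GM/r²:
  G (gravitational constant): m³/(kg·s²)
  M (mass): kg
  r (distance): m  → to the power 2 in the denominator, contributes 1/m²

Multiplying the contributions: [m³/(kg·s²)] · [kg] · [1/m²]
Adding exponents of each base unit: m: 1, s: -2
SI base units of gravitational acceleration: m/s²

Answer: m/s²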